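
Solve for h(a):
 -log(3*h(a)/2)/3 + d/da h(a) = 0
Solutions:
 3*Integral(1/(-log(_y) - log(3) + log(2)), (_y, h(a))) = C1 - a


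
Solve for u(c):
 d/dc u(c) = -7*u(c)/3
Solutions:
 u(c) = C1*exp(-7*c/3)


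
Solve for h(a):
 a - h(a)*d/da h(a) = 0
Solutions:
 h(a) = -sqrt(C1 + a^2)
 h(a) = sqrt(C1 + a^2)


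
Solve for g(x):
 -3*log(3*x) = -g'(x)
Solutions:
 g(x) = C1 + 3*x*log(x) - 3*x + x*log(27)


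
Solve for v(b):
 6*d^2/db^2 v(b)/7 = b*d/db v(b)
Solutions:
 v(b) = C1 + C2*erfi(sqrt(21)*b/6)


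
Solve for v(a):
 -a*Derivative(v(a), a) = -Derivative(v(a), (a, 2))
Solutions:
 v(a) = C1 + C2*erfi(sqrt(2)*a/2)


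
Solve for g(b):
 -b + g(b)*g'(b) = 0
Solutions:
 g(b) = -sqrt(C1 + b^2)
 g(b) = sqrt(C1 + b^2)


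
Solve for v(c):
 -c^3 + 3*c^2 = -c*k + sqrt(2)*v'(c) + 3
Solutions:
 v(c) = C1 - sqrt(2)*c^4/8 + sqrt(2)*c^3/2 + sqrt(2)*c^2*k/4 - 3*sqrt(2)*c/2


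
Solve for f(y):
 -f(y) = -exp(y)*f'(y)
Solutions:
 f(y) = C1*exp(-exp(-y))


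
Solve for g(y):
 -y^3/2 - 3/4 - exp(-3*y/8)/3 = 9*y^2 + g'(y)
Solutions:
 g(y) = C1 - y^4/8 - 3*y^3 - 3*y/4 + 8*exp(-3*y/8)/9


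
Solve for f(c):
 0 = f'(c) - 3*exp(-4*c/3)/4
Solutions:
 f(c) = C1 - 9*exp(-4*c/3)/16


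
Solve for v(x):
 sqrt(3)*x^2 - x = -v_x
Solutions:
 v(x) = C1 - sqrt(3)*x^3/3 + x^2/2


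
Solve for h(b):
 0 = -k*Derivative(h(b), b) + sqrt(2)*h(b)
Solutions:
 h(b) = C1*exp(sqrt(2)*b/k)


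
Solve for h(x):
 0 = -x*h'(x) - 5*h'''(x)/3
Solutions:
 h(x) = C1 + Integral(C2*airyai(-3^(1/3)*5^(2/3)*x/5) + C3*airybi(-3^(1/3)*5^(2/3)*x/5), x)


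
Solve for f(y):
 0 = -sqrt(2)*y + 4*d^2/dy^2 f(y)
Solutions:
 f(y) = C1 + C2*y + sqrt(2)*y^3/24


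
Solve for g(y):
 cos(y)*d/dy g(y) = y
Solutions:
 g(y) = C1 + Integral(y/cos(y), y)


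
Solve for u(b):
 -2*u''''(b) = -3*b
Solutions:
 u(b) = C1 + C2*b + C3*b^2 + C4*b^3 + b^5/80


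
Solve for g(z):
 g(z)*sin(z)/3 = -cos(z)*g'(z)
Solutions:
 g(z) = C1*cos(z)^(1/3)


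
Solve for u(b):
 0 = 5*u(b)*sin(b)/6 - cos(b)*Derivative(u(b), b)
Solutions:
 u(b) = C1/cos(b)^(5/6)


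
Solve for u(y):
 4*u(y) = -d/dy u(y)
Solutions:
 u(y) = C1*exp(-4*y)


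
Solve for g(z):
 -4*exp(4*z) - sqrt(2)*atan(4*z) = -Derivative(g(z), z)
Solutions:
 g(z) = C1 + sqrt(2)*(z*atan(4*z) - log(16*z^2 + 1)/8) + exp(4*z)


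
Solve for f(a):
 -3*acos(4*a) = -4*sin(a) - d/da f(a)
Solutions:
 f(a) = C1 + 3*a*acos(4*a) - 3*sqrt(1 - 16*a^2)/4 + 4*cos(a)


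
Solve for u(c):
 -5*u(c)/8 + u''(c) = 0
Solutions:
 u(c) = C1*exp(-sqrt(10)*c/4) + C2*exp(sqrt(10)*c/4)


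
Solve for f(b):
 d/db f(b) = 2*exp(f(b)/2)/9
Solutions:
 f(b) = 2*log(-1/(C1 + 2*b)) + 2*log(18)


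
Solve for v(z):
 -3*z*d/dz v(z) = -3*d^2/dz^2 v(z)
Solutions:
 v(z) = C1 + C2*erfi(sqrt(2)*z/2)


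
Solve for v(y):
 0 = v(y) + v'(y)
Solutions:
 v(y) = C1*exp(-y)


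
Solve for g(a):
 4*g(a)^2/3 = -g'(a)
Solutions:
 g(a) = 3/(C1 + 4*a)


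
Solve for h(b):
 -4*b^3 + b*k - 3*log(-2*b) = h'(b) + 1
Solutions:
 h(b) = C1 - b^4 + b^2*k/2 - 3*b*log(-b) + b*(2 - 3*log(2))


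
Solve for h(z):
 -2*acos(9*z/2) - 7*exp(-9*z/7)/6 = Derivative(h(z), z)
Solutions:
 h(z) = C1 - 2*z*acos(9*z/2) + 2*sqrt(4 - 81*z^2)/9 + 49*exp(-9*z/7)/54


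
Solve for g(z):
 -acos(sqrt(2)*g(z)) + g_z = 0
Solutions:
 Integral(1/acos(sqrt(2)*_y), (_y, g(z))) = C1 + z


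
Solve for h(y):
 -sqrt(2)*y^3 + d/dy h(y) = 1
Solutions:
 h(y) = C1 + sqrt(2)*y^4/4 + y


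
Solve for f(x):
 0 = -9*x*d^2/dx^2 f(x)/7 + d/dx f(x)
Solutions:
 f(x) = C1 + C2*x^(16/9)


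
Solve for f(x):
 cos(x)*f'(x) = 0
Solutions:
 f(x) = C1


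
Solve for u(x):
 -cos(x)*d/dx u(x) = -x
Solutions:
 u(x) = C1 + Integral(x/cos(x), x)


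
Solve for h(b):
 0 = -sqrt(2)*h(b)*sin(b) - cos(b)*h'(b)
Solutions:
 h(b) = C1*cos(b)^(sqrt(2))


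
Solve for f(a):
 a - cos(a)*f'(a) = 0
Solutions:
 f(a) = C1 + Integral(a/cos(a), a)


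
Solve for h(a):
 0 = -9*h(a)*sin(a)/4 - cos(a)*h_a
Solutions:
 h(a) = C1*cos(a)^(9/4)


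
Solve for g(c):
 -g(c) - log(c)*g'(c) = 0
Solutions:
 g(c) = C1*exp(-li(c))


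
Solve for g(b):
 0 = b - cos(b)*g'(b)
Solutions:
 g(b) = C1 + Integral(b/cos(b), b)


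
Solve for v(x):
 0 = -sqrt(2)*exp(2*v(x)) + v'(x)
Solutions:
 v(x) = log(-sqrt(-1/(C1 + sqrt(2)*x))) - log(2)/2
 v(x) = log(-1/(C1 + sqrt(2)*x))/2 - log(2)/2


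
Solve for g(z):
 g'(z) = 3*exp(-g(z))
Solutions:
 g(z) = log(C1 + 3*z)


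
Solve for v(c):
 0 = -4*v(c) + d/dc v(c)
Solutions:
 v(c) = C1*exp(4*c)


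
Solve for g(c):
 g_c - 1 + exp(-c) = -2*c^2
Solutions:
 g(c) = C1 - 2*c^3/3 + c + exp(-c)


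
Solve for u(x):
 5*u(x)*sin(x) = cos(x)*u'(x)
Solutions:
 u(x) = C1/cos(x)^5


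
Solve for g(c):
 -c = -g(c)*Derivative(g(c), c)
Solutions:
 g(c) = -sqrt(C1 + c^2)
 g(c) = sqrt(C1 + c^2)


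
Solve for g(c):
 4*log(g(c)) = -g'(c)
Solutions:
 li(g(c)) = C1 - 4*c


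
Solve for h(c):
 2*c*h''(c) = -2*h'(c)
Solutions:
 h(c) = C1 + C2*log(c)


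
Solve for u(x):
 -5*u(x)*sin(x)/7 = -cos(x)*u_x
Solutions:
 u(x) = C1/cos(x)^(5/7)


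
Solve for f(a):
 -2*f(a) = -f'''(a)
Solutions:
 f(a) = C3*exp(2^(1/3)*a) + (C1*sin(2^(1/3)*sqrt(3)*a/2) + C2*cos(2^(1/3)*sqrt(3)*a/2))*exp(-2^(1/3)*a/2)


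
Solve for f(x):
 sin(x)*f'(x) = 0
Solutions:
 f(x) = C1


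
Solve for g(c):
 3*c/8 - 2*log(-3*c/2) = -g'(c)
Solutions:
 g(c) = C1 - 3*c^2/16 + 2*c*log(-c) + 2*c*(-1 - log(2) + log(3))


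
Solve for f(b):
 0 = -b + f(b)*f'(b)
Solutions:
 f(b) = -sqrt(C1 + b^2)
 f(b) = sqrt(C1 + b^2)


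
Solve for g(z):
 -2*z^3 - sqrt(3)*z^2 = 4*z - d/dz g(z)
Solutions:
 g(z) = C1 + z^4/2 + sqrt(3)*z^3/3 + 2*z^2


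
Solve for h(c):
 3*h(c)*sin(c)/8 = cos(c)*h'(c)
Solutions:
 h(c) = C1/cos(c)^(3/8)


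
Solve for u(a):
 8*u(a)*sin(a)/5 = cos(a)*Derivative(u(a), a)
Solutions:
 u(a) = C1/cos(a)^(8/5)


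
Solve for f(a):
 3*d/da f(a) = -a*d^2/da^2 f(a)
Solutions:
 f(a) = C1 + C2/a^2


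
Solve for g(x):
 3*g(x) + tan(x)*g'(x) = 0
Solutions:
 g(x) = C1/sin(x)^3


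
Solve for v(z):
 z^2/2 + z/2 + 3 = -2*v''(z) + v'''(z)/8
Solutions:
 v(z) = C1 + C2*z + C3*exp(16*z) - z^4/48 - 3*z^3/64 - 777*z^2/1024


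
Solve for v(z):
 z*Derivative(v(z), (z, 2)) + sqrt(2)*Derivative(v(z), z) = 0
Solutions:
 v(z) = C1 + C2*z^(1 - sqrt(2))


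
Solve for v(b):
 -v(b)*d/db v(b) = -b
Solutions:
 v(b) = -sqrt(C1 + b^2)
 v(b) = sqrt(C1 + b^2)


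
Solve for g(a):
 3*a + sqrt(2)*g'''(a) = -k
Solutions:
 g(a) = C1 + C2*a + C3*a^2 - sqrt(2)*a^4/16 - sqrt(2)*a^3*k/12


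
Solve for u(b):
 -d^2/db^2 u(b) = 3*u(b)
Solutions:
 u(b) = C1*sin(sqrt(3)*b) + C2*cos(sqrt(3)*b)


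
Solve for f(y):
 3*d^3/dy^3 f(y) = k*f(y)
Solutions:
 f(y) = C1*exp(3^(2/3)*k^(1/3)*y/3) + C2*exp(k^(1/3)*y*(-3^(2/3) + 3*3^(1/6)*I)/6) + C3*exp(-k^(1/3)*y*(3^(2/3) + 3*3^(1/6)*I)/6)


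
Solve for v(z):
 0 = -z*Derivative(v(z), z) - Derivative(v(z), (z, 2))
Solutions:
 v(z) = C1 + C2*erf(sqrt(2)*z/2)


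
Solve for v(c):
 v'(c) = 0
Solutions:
 v(c) = C1


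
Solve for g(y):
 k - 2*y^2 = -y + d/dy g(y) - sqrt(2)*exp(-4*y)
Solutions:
 g(y) = C1 + k*y - 2*y^3/3 + y^2/2 - sqrt(2)*exp(-4*y)/4


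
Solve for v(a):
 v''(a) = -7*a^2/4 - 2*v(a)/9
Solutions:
 v(a) = C1*sin(sqrt(2)*a/3) + C2*cos(sqrt(2)*a/3) - 63*a^2/8 + 567/8


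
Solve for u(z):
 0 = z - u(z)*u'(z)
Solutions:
 u(z) = -sqrt(C1 + z^2)
 u(z) = sqrt(C1 + z^2)


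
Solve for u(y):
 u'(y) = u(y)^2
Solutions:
 u(y) = -1/(C1 + y)


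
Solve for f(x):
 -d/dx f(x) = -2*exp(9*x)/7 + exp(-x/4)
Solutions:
 f(x) = C1 + 2*exp(9*x)/63 + 4*exp(-x/4)


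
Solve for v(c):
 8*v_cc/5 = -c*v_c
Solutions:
 v(c) = C1 + C2*erf(sqrt(5)*c/4)


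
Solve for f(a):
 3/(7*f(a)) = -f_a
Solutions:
 f(a) = -sqrt(C1 - 42*a)/7
 f(a) = sqrt(C1 - 42*a)/7


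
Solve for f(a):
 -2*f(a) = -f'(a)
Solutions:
 f(a) = C1*exp(2*a)


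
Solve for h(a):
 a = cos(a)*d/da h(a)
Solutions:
 h(a) = C1 + Integral(a/cos(a), a)


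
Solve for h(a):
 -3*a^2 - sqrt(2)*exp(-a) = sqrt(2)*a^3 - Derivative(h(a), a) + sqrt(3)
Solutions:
 h(a) = C1 + sqrt(2)*a^4/4 + a^3 + sqrt(3)*a - sqrt(2)*exp(-a)


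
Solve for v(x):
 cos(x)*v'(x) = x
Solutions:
 v(x) = C1 + Integral(x/cos(x), x)


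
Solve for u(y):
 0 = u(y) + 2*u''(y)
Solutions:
 u(y) = C1*sin(sqrt(2)*y/2) + C2*cos(sqrt(2)*y/2)


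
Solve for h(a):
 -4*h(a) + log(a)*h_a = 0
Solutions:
 h(a) = C1*exp(4*li(a))


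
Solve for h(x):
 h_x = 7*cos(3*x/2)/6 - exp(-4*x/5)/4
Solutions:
 h(x) = C1 + 7*sin(3*x/2)/9 + 5*exp(-4*x/5)/16


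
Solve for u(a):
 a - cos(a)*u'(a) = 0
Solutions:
 u(a) = C1 + Integral(a/cos(a), a)


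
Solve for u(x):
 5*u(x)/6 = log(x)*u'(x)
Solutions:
 u(x) = C1*exp(5*li(x)/6)


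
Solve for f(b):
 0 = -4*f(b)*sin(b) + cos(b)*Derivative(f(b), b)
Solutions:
 f(b) = C1/cos(b)^4


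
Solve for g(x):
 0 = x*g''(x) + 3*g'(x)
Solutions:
 g(x) = C1 + C2/x^2


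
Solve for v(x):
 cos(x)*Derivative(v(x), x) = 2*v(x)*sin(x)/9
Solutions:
 v(x) = C1/cos(x)^(2/9)


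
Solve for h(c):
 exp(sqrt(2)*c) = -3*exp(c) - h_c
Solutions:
 h(c) = C1 - 3*exp(c) - sqrt(2)*exp(sqrt(2)*c)/2


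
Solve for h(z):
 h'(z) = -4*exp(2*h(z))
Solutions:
 h(z) = log(-sqrt(-1/(C1 - 4*z))) - log(2)/2
 h(z) = log(-1/(C1 - 4*z))/2 - log(2)/2


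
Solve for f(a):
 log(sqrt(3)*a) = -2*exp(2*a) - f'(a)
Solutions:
 f(a) = C1 - a*log(a) + a*(1 - log(3)/2) - exp(2*a)


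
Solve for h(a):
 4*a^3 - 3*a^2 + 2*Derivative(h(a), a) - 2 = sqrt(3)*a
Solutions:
 h(a) = C1 - a^4/2 + a^3/2 + sqrt(3)*a^2/4 + a


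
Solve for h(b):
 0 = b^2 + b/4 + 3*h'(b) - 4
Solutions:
 h(b) = C1 - b^3/9 - b^2/24 + 4*b/3


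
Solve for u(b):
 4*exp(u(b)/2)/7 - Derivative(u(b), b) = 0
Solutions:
 u(b) = 2*log(-1/(C1 + 4*b)) + 2*log(14)


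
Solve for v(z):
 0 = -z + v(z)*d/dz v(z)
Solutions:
 v(z) = -sqrt(C1 + z^2)
 v(z) = sqrt(C1 + z^2)


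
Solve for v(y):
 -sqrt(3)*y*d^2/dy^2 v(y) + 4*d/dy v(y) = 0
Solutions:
 v(y) = C1 + C2*y^(1 + 4*sqrt(3)/3)


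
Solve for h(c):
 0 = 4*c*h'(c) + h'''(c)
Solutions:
 h(c) = C1 + Integral(C2*airyai(-2^(2/3)*c) + C3*airybi(-2^(2/3)*c), c)


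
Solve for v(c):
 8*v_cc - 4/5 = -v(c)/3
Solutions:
 v(c) = C1*sin(sqrt(6)*c/12) + C2*cos(sqrt(6)*c/12) + 12/5


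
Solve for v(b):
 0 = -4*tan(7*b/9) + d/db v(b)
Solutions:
 v(b) = C1 - 36*log(cos(7*b/9))/7


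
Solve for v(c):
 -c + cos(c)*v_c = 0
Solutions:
 v(c) = C1 + Integral(c/cos(c), c)


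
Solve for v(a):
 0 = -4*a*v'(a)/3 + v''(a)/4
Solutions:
 v(a) = C1 + C2*erfi(2*sqrt(6)*a/3)


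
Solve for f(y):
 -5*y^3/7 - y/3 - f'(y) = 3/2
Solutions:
 f(y) = C1 - 5*y^4/28 - y^2/6 - 3*y/2


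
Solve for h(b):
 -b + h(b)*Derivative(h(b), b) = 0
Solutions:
 h(b) = -sqrt(C1 + b^2)
 h(b) = sqrt(C1 + b^2)


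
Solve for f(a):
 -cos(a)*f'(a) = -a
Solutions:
 f(a) = C1 + Integral(a/cos(a), a)


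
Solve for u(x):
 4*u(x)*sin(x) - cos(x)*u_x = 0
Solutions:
 u(x) = C1/cos(x)^4


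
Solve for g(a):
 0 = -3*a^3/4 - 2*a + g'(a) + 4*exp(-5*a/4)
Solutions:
 g(a) = C1 + 3*a^4/16 + a^2 + 16*exp(-5*a/4)/5


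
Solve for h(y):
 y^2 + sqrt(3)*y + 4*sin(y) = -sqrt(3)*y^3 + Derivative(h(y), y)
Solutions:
 h(y) = C1 + sqrt(3)*y^4/4 + y^3/3 + sqrt(3)*y^2/2 - 4*cos(y)


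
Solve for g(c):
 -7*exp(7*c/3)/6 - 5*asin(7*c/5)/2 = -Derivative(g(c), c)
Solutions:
 g(c) = C1 + 5*c*asin(7*c/5)/2 + 5*sqrt(25 - 49*c^2)/14 + exp(7*c/3)/2


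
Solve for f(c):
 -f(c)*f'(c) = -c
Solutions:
 f(c) = -sqrt(C1 + c^2)
 f(c) = sqrt(C1 + c^2)


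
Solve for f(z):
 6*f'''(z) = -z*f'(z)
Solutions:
 f(z) = C1 + Integral(C2*airyai(-6^(2/3)*z/6) + C3*airybi(-6^(2/3)*z/6), z)


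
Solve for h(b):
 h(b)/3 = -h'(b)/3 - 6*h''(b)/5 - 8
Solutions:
 h(b) = (C1*sin(sqrt(335)*b/36) + C2*cos(sqrt(335)*b/36))*exp(-5*b/36) - 24


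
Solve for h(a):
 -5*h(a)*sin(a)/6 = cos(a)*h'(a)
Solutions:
 h(a) = C1*cos(a)^(5/6)


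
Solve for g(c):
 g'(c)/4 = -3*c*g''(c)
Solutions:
 g(c) = C1 + C2*c^(11/12)


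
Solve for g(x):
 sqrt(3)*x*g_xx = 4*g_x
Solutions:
 g(x) = C1 + C2*x^(1 + 4*sqrt(3)/3)


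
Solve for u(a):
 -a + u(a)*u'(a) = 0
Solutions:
 u(a) = -sqrt(C1 + a^2)
 u(a) = sqrt(C1 + a^2)


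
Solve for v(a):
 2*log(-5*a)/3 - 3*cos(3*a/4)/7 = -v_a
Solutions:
 v(a) = C1 - 2*a*log(-a)/3 - 2*a*log(5)/3 + 2*a/3 + 4*sin(3*a/4)/7


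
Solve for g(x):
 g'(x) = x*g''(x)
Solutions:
 g(x) = C1 + C2*x^2


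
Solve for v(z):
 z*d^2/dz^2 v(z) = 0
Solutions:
 v(z) = C1 + C2*z


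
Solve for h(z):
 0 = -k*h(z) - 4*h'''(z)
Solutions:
 h(z) = C1*exp(2^(1/3)*z*(-k)^(1/3)/2) + C2*exp(2^(1/3)*z*(-k)^(1/3)*(-1 + sqrt(3)*I)/4) + C3*exp(-2^(1/3)*z*(-k)^(1/3)*(1 + sqrt(3)*I)/4)


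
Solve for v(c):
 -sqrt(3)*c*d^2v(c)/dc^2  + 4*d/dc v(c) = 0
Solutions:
 v(c) = C1 + C2*c^(1 + 4*sqrt(3)/3)


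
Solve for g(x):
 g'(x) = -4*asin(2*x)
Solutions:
 g(x) = C1 - 4*x*asin(2*x) - 2*sqrt(1 - 4*x^2)


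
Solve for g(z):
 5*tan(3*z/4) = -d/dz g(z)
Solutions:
 g(z) = C1 + 20*log(cos(3*z/4))/3


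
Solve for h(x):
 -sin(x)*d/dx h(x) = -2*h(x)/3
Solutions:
 h(x) = C1*(cos(x) - 1)^(1/3)/(cos(x) + 1)^(1/3)


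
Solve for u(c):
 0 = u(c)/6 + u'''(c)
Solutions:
 u(c) = C3*exp(-6^(2/3)*c/6) + (C1*sin(2^(2/3)*3^(1/6)*c/4) + C2*cos(2^(2/3)*3^(1/6)*c/4))*exp(6^(2/3)*c/12)


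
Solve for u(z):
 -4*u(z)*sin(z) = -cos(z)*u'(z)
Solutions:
 u(z) = C1/cos(z)^4


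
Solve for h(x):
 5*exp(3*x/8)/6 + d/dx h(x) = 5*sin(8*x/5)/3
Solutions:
 h(x) = C1 - 20*exp(3*x/8)/9 - 25*cos(8*x/5)/24


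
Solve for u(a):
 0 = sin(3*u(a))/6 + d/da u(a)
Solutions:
 u(a) = -acos((-C1 - exp(a))/(C1 - exp(a)))/3 + 2*pi/3
 u(a) = acos((-C1 - exp(a))/(C1 - exp(a)))/3


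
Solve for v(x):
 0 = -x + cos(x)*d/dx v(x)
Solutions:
 v(x) = C1 + Integral(x/cos(x), x)


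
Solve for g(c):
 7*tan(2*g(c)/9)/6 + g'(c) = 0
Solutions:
 g(c) = -9*asin(C1*exp(-7*c/27))/2 + 9*pi/2
 g(c) = 9*asin(C1*exp(-7*c/27))/2


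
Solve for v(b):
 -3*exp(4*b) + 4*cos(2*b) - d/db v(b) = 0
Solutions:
 v(b) = C1 - 3*exp(4*b)/4 + 2*sin(2*b)


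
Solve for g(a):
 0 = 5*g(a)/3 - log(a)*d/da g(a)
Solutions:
 g(a) = C1*exp(5*li(a)/3)


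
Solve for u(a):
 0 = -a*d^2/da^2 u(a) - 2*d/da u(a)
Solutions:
 u(a) = C1 + C2/a


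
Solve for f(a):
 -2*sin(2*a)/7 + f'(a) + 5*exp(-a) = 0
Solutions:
 f(a) = C1 - cos(2*a)/7 + 5*exp(-a)


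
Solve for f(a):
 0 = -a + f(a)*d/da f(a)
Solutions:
 f(a) = -sqrt(C1 + a^2)
 f(a) = sqrt(C1 + a^2)


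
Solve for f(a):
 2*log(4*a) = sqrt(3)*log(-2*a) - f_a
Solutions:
 f(a) = C1 - a*(2 - sqrt(3))*log(a) + a*(-4*log(2) - sqrt(3) + sqrt(3)*log(2) + 2 + sqrt(3)*I*pi)


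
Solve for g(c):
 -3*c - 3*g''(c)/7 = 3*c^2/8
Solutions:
 g(c) = C1 + C2*c - 7*c^4/96 - 7*c^3/6


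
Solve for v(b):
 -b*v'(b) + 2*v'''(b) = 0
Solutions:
 v(b) = C1 + Integral(C2*airyai(2^(2/3)*b/2) + C3*airybi(2^(2/3)*b/2), b)


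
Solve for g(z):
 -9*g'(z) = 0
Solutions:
 g(z) = C1


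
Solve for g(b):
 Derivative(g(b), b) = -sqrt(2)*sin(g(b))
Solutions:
 g(b) = -acos((-C1 - exp(2*sqrt(2)*b))/(C1 - exp(2*sqrt(2)*b))) + 2*pi
 g(b) = acos((-C1 - exp(2*sqrt(2)*b))/(C1 - exp(2*sqrt(2)*b)))


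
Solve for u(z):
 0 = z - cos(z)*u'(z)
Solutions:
 u(z) = C1 + Integral(z/cos(z), z)


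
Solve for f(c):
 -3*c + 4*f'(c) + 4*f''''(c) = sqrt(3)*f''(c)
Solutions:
 f(c) = C1 + C2*exp(c*(2^(1/3)*3^(5/6)/(sqrt(9 - sqrt(3)/16) + 3)^(1/3) + 2*6^(2/3)*(sqrt(9 - sqrt(3)/16) + 3)^(1/3))/24)*sin(2^(1/3)*c*(-2*2^(1/3)*sqrt(3)*(sqrt(729 - 81*sqrt(3)/16) + 27)^(1/3) + 9/(sqrt(729 - 81*sqrt(3)/16) + 27)^(1/3))/24) + C3*exp(c*(2^(1/3)*3^(5/6)/(sqrt(9 - sqrt(3)/16) + 3)^(1/3) + 2*6^(2/3)*(sqrt(9 - sqrt(3)/16) + 3)^(1/3))/24)*cos(2^(1/3)*c*(-2*2^(1/3)*sqrt(3)*(sqrt(729 - 81*sqrt(3)/16) + 27)^(1/3) + 9/(sqrt(729 - 81*sqrt(3)/16) + 27)^(1/3))/24) + C4*exp(-c*(2^(1/3)*3^(5/6)/(sqrt(9 - sqrt(3)/16) + 3)^(1/3) + 2*6^(2/3)*(sqrt(9 - sqrt(3)/16) + 3)^(1/3))/12) + 3*c^2/8 + 3*sqrt(3)*c/16


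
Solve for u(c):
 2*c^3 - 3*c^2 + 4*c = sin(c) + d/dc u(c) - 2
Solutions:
 u(c) = C1 + c^4/2 - c^3 + 2*c^2 + 2*c + cos(c)


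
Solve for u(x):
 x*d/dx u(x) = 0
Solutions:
 u(x) = C1


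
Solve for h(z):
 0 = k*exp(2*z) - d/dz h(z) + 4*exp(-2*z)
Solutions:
 h(z) = C1 + k*exp(2*z)/2 - 2*exp(-2*z)


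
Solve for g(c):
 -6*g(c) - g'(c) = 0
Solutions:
 g(c) = C1*exp(-6*c)


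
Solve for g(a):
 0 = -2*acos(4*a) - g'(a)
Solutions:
 g(a) = C1 - 2*a*acos(4*a) + sqrt(1 - 16*a^2)/2


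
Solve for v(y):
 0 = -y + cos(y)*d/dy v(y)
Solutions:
 v(y) = C1 + Integral(y/cos(y), y)


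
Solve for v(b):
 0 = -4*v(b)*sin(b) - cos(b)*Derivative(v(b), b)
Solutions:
 v(b) = C1*cos(b)^4


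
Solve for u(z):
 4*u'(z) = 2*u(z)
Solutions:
 u(z) = C1*exp(z/2)


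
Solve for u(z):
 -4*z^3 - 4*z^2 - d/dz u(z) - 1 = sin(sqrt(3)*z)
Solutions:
 u(z) = C1 - z^4 - 4*z^3/3 - z + sqrt(3)*cos(sqrt(3)*z)/3


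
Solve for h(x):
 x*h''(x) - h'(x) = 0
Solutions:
 h(x) = C1 + C2*x^2


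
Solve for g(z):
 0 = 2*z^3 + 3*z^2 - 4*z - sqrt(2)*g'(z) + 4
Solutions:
 g(z) = C1 + sqrt(2)*z^4/4 + sqrt(2)*z^3/2 - sqrt(2)*z^2 + 2*sqrt(2)*z


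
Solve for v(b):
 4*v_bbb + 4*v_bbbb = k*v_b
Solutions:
 v(b) = C1 + C2*exp(-b*((-27*k/8 + sqrt((8 - 27*k)^2/16 - 4)/2 + 1)^(1/3) + 1 + (-27*k/8 + sqrt((8 - 27*k)^2/16 - 4)/2 + 1)^(-1/3))/3) + C3*exp(b*((-27*k/8 + sqrt((8 - 27*k)^2/16 - 4)/2 + 1)^(1/3) - sqrt(3)*I*(-27*k/8 + sqrt((8 - 27*k)^2/16 - 4)/2 + 1)^(1/3) - 2 - 4/((-1 + sqrt(3)*I)*(-27*k/8 + sqrt((8 - 27*k)^2/16 - 4)/2 + 1)^(1/3)))/6) + C4*exp(b*((-27*k/8 + sqrt((8 - 27*k)^2/16 - 4)/2 + 1)^(1/3) + sqrt(3)*I*(-27*k/8 + sqrt((8 - 27*k)^2/16 - 4)/2 + 1)^(1/3) - 2 + 4/((1 + sqrt(3)*I)*(-27*k/8 + sqrt((8 - 27*k)^2/16 - 4)/2 + 1)^(1/3)))/6)


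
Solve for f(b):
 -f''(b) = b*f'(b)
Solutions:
 f(b) = C1 + C2*erf(sqrt(2)*b/2)


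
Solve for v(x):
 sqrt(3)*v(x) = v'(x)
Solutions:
 v(x) = C1*exp(sqrt(3)*x)


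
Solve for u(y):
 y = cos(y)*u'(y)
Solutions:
 u(y) = C1 + Integral(y/cos(y), y)


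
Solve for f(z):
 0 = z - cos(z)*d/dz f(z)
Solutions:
 f(z) = C1 + Integral(z/cos(z), z)


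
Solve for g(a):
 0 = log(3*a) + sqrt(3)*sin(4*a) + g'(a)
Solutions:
 g(a) = C1 - a*log(a) - a*log(3) + a + sqrt(3)*cos(4*a)/4


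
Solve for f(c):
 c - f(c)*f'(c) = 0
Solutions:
 f(c) = -sqrt(C1 + c^2)
 f(c) = sqrt(C1 + c^2)


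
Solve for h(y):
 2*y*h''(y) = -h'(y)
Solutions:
 h(y) = C1 + C2*sqrt(y)


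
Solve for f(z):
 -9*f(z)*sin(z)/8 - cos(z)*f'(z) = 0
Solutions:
 f(z) = C1*cos(z)^(9/8)


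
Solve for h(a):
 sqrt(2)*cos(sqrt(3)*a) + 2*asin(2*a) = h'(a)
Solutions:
 h(a) = C1 + 2*a*asin(2*a) + sqrt(1 - 4*a^2) + sqrt(6)*sin(sqrt(3)*a)/3


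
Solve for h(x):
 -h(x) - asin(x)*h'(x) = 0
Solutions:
 h(x) = C1*exp(-Integral(1/asin(x), x))


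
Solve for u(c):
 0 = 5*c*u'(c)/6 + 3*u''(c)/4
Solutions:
 u(c) = C1 + C2*erf(sqrt(5)*c/3)


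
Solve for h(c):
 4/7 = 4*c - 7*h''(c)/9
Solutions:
 h(c) = C1 + C2*c + 6*c^3/7 - 18*c^2/49


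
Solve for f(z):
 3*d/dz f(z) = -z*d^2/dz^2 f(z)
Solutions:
 f(z) = C1 + C2/z^2


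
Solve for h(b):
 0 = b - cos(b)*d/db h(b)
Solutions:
 h(b) = C1 + Integral(b/cos(b), b)


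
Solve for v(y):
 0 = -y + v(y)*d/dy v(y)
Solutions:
 v(y) = -sqrt(C1 + y^2)
 v(y) = sqrt(C1 + y^2)


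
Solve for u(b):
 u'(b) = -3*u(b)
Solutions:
 u(b) = C1*exp(-3*b)


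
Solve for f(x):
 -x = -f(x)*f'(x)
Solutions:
 f(x) = -sqrt(C1 + x^2)
 f(x) = sqrt(C1 + x^2)


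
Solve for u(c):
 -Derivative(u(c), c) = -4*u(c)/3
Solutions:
 u(c) = C1*exp(4*c/3)


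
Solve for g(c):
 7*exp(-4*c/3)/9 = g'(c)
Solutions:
 g(c) = C1 - 7*exp(-4*c/3)/12


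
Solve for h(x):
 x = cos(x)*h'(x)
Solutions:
 h(x) = C1 + Integral(x/cos(x), x)


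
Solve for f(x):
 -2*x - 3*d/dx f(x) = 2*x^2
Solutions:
 f(x) = C1 - 2*x^3/9 - x^2/3


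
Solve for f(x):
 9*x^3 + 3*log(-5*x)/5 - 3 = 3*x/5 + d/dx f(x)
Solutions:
 f(x) = C1 + 9*x^4/4 - 3*x^2/10 + 3*x*log(-x)/5 + 3*x*(-6 + log(5))/5


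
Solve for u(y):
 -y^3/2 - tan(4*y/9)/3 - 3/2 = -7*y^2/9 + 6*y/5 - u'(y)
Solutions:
 u(y) = C1 + y^4/8 - 7*y^3/27 + 3*y^2/5 + 3*y/2 - 3*log(cos(4*y/9))/4


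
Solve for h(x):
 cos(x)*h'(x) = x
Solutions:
 h(x) = C1 + Integral(x/cos(x), x)


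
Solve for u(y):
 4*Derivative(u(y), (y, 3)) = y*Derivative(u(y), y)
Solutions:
 u(y) = C1 + Integral(C2*airyai(2^(1/3)*y/2) + C3*airybi(2^(1/3)*y/2), y)


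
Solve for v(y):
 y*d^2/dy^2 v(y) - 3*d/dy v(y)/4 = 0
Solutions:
 v(y) = C1 + C2*y^(7/4)


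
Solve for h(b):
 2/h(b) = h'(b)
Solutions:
 h(b) = -sqrt(C1 + 4*b)
 h(b) = sqrt(C1 + 4*b)


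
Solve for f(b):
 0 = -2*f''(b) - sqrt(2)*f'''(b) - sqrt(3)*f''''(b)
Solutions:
 f(b) = C1 + C2*b + (C3*sin(sqrt(6)*b*sqrt(-1 + 4*sqrt(3))/6) + C4*cos(sqrt(6)*b*sqrt(-1 + 4*sqrt(3))/6))*exp(-sqrt(6)*b/6)


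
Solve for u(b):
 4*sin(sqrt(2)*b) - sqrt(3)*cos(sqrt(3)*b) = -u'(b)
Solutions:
 u(b) = C1 + sin(sqrt(3)*b) + 2*sqrt(2)*cos(sqrt(2)*b)


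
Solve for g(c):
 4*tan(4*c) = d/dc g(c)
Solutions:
 g(c) = C1 - log(cos(4*c))


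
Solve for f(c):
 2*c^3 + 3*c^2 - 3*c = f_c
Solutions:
 f(c) = C1 + c^4/2 + c^3 - 3*c^2/2


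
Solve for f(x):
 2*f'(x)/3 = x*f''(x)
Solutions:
 f(x) = C1 + C2*x^(5/3)


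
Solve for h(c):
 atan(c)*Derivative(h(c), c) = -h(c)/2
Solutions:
 h(c) = C1*exp(-Integral(1/atan(c), c)/2)


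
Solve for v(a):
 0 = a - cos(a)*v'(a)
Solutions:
 v(a) = C1 + Integral(a/cos(a), a)


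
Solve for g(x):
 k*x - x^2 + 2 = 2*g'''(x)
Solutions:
 g(x) = C1 + C2*x + C3*x^2 + k*x^4/48 - x^5/120 + x^3/6


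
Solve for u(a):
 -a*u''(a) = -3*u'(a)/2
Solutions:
 u(a) = C1 + C2*a^(5/2)


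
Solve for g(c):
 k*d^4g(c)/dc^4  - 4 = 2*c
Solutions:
 g(c) = C1 + C2*c + C3*c^2 + C4*c^3 + c^5/(60*k) + c^4/(6*k)


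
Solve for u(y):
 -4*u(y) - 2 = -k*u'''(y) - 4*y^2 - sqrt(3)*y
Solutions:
 u(y) = C1*exp(2^(2/3)*y*(1/k)^(1/3)) + C2*exp(2^(2/3)*y*(-1 + sqrt(3)*I)*(1/k)^(1/3)/2) + C3*exp(-2^(2/3)*y*(1 + sqrt(3)*I)*(1/k)^(1/3)/2) + y^2 + sqrt(3)*y/4 - 1/2


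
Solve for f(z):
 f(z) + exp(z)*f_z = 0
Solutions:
 f(z) = C1*exp(exp(-z))


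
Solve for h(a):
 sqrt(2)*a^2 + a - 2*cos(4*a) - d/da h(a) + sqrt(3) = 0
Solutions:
 h(a) = C1 + sqrt(2)*a^3/3 + a^2/2 + sqrt(3)*a - sin(4*a)/2


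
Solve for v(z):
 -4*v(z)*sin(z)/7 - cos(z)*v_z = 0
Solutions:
 v(z) = C1*cos(z)^(4/7)


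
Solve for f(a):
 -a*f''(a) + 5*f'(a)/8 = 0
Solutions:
 f(a) = C1 + C2*a^(13/8)


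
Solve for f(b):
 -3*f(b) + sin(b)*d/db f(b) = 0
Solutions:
 f(b) = C1*(cos(b) - 1)^(3/2)/(cos(b) + 1)^(3/2)


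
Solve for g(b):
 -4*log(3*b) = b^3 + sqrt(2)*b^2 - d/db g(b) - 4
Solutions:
 g(b) = C1 + b^4/4 + sqrt(2)*b^3/3 + 4*b*log(b) - 8*b + b*log(81)


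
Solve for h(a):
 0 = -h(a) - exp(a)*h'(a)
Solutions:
 h(a) = C1*exp(exp(-a))


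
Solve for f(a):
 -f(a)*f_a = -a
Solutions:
 f(a) = -sqrt(C1 + a^2)
 f(a) = sqrt(C1 + a^2)


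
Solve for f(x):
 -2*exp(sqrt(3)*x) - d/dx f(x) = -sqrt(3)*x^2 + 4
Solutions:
 f(x) = C1 + sqrt(3)*x^3/3 - 4*x - 2*sqrt(3)*exp(sqrt(3)*x)/3


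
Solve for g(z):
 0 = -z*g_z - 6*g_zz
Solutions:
 g(z) = C1 + C2*erf(sqrt(3)*z/6)


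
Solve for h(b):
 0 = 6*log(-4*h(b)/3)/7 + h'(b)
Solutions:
 7*Integral(1/(log(-_y) - log(3) + 2*log(2)), (_y, h(b)))/6 = C1 - b


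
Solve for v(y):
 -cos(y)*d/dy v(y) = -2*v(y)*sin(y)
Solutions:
 v(y) = C1/cos(y)^2


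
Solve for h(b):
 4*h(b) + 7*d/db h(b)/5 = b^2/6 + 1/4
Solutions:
 h(b) = C1*exp(-20*b/7) + b^2/24 - 7*b/240 + 349/4800


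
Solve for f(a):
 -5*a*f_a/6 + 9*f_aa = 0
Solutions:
 f(a) = C1 + C2*erfi(sqrt(15)*a/18)


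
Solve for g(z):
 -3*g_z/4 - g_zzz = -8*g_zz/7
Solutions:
 g(z) = C1 + (C2*sin(sqrt(83)*z/14) + C3*cos(sqrt(83)*z/14))*exp(4*z/7)


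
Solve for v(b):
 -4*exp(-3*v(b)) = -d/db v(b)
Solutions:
 v(b) = log(C1 + 12*b)/3
 v(b) = log((-3^(1/3) - 3^(5/6)*I)*(C1 + 4*b)^(1/3)/2)
 v(b) = log((-3^(1/3) + 3^(5/6)*I)*(C1 + 4*b)^(1/3)/2)


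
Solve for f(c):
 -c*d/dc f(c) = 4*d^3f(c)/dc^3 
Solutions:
 f(c) = C1 + Integral(C2*airyai(-2^(1/3)*c/2) + C3*airybi(-2^(1/3)*c/2), c)


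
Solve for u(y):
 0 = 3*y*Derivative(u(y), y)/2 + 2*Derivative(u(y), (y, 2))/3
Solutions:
 u(y) = C1 + C2*erf(3*sqrt(2)*y/4)


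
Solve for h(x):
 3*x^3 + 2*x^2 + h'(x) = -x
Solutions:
 h(x) = C1 - 3*x^4/4 - 2*x^3/3 - x^2/2


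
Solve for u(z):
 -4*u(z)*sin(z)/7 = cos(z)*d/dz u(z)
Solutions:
 u(z) = C1*cos(z)^(4/7)


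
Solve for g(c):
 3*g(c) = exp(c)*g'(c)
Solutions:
 g(c) = C1*exp(-3*exp(-c))


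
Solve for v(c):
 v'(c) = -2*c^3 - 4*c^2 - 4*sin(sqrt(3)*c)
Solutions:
 v(c) = C1 - c^4/2 - 4*c^3/3 + 4*sqrt(3)*cos(sqrt(3)*c)/3


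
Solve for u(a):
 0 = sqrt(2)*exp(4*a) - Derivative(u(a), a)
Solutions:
 u(a) = C1 + sqrt(2)*exp(4*a)/4


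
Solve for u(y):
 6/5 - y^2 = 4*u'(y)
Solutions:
 u(y) = C1 - y^3/12 + 3*y/10


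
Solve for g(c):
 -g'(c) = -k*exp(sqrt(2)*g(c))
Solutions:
 g(c) = sqrt(2)*(2*log(-1/(C1 + c*k)) - log(2))/4


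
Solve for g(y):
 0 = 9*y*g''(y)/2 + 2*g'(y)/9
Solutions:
 g(y) = C1 + C2*y^(77/81)


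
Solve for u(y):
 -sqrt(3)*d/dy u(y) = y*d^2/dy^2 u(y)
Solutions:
 u(y) = C1 + C2*y^(1 - sqrt(3))


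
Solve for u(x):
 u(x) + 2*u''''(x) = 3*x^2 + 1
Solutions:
 u(x) = 3*x^2 + (C1*sin(2^(1/4)*x/2) + C2*cos(2^(1/4)*x/2))*exp(-2^(1/4)*x/2) + (C3*sin(2^(1/4)*x/2) + C4*cos(2^(1/4)*x/2))*exp(2^(1/4)*x/2) + 1


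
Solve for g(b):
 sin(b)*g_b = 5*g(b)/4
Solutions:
 g(b) = C1*(cos(b) - 1)^(5/8)/(cos(b) + 1)^(5/8)


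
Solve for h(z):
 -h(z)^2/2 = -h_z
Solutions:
 h(z) = -2/(C1 + z)


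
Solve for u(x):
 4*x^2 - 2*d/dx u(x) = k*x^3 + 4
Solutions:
 u(x) = C1 - k*x^4/8 + 2*x^3/3 - 2*x


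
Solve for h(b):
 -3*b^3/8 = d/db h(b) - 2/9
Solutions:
 h(b) = C1 - 3*b^4/32 + 2*b/9


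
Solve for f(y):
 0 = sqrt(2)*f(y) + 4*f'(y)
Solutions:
 f(y) = C1*exp(-sqrt(2)*y/4)


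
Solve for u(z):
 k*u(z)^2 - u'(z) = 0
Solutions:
 u(z) = -1/(C1 + k*z)


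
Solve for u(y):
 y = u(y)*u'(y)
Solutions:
 u(y) = -sqrt(C1 + y^2)
 u(y) = sqrt(C1 + y^2)


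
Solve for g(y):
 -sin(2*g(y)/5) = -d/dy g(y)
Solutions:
 -y + 5*log(cos(2*g(y)/5) - 1)/4 - 5*log(cos(2*g(y)/5) + 1)/4 = C1


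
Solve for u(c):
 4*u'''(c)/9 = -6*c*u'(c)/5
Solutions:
 u(c) = C1 + Integral(C2*airyai(-3*10^(2/3)*c/10) + C3*airybi(-3*10^(2/3)*c/10), c)


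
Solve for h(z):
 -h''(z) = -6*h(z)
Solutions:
 h(z) = C1*exp(-sqrt(6)*z) + C2*exp(sqrt(6)*z)


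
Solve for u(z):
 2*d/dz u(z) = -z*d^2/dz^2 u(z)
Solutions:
 u(z) = C1 + C2/z


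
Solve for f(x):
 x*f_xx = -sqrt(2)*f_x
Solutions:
 f(x) = C1 + C2*x^(1 - sqrt(2))


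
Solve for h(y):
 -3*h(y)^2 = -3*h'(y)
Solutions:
 h(y) = -1/(C1 + y)


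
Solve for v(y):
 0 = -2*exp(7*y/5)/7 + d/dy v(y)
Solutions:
 v(y) = C1 + 10*exp(7*y/5)/49


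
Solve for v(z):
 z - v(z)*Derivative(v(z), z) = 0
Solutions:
 v(z) = -sqrt(C1 + z^2)
 v(z) = sqrt(C1 + z^2)


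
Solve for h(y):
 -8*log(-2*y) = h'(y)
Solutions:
 h(y) = C1 - 8*y*log(-y) + 8*y*(1 - log(2))


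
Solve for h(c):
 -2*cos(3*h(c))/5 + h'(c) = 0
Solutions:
 -2*c/5 - log(sin(3*h(c)) - 1)/6 + log(sin(3*h(c)) + 1)/6 = C1


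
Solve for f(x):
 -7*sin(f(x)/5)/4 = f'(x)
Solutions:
 7*x/4 + 5*log(cos(f(x)/5) - 1)/2 - 5*log(cos(f(x)/5) + 1)/2 = C1


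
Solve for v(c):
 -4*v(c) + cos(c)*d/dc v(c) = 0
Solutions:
 v(c) = C1*(sin(c)^2 + 2*sin(c) + 1)/(sin(c)^2 - 2*sin(c) + 1)


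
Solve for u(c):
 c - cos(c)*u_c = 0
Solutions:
 u(c) = C1 + Integral(c/cos(c), c)


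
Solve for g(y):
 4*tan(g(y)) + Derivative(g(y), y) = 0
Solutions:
 g(y) = pi - asin(C1*exp(-4*y))
 g(y) = asin(C1*exp(-4*y))


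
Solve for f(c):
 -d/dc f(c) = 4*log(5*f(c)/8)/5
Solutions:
 -5*Integral(1/(-log(_y) - log(5) + 3*log(2)), (_y, f(c)))/4 = C1 - c


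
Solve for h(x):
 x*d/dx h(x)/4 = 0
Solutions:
 h(x) = C1


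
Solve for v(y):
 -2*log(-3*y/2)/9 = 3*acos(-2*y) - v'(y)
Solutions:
 v(y) = C1 + 2*y*log(-y)/9 + 3*y*acos(-2*y) - 2*y/9 - 2*y*log(2)/9 + 2*y*log(3)/9 + 3*sqrt(1 - 4*y^2)/2


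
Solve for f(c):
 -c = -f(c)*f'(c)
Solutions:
 f(c) = -sqrt(C1 + c^2)
 f(c) = sqrt(C1 + c^2)


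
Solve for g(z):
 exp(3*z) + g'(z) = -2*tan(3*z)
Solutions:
 g(z) = C1 - exp(3*z)/3 + 2*log(cos(3*z))/3


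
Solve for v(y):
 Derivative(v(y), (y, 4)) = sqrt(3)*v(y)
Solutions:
 v(y) = C1*exp(-3^(1/8)*y) + C2*exp(3^(1/8)*y) + C3*sin(3^(1/8)*y) + C4*cos(3^(1/8)*y)


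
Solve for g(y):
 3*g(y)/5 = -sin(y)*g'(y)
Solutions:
 g(y) = C1*(cos(y) + 1)^(3/10)/(cos(y) - 1)^(3/10)


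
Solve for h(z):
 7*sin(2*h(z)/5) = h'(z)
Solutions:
 -7*z + 5*log(cos(2*h(z)/5) - 1)/4 - 5*log(cos(2*h(z)/5) + 1)/4 = C1


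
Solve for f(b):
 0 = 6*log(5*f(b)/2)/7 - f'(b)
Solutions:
 7*Integral(1/(-log(_y) - log(5) + log(2)), (_y, f(b)))/6 = C1 - b


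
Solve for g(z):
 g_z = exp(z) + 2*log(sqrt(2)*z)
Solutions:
 g(z) = C1 + 2*z*log(z) + z*(-2 + log(2)) + exp(z)


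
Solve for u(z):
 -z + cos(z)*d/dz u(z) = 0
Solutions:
 u(z) = C1 + Integral(z/cos(z), z)


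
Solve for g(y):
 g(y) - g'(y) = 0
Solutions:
 g(y) = C1*exp(y)


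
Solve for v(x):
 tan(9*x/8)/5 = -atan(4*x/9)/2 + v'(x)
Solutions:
 v(x) = C1 + x*atan(4*x/9)/2 - 9*log(16*x^2 + 81)/16 - 8*log(cos(9*x/8))/45


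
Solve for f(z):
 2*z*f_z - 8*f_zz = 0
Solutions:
 f(z) = C1 + C2*erfi(sqrt(2)*z/4)


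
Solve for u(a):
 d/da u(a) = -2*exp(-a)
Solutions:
 u(a) = C1 + 2*exp(-a)


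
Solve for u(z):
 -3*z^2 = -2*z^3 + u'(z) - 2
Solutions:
 u(z) = C1 + z^4/2 - z^3 + 2*z


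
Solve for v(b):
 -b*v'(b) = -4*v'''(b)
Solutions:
 v(b) = C1 + Integral(C2*airyai(2^(1/3)*b/2) + C3*airybi(2^(1/3)*b/2), b)


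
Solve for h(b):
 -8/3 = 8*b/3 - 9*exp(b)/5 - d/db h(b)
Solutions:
 h(b) = C1 + 4*b^2/3 + 8*b/3 - 9*exp(b)/5


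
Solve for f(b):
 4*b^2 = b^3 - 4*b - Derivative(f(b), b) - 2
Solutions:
 f(b) = C1 + b^4/4 - 4*b^3/3 - 2*b^2 - 2*b


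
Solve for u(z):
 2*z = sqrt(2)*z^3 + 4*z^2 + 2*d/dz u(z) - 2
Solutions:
 u(z) = C1 - sqrt(2)*z^4/8 - 2*z^3/3 + z^2/2 + z


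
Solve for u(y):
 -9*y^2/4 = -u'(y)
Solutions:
 u(y) = C1 + 3*y^3/4


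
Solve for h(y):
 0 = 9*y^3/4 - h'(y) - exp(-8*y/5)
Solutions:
 h(y) = C1 + 9*y^4/16 + 5*exp(-8*y/5)/8


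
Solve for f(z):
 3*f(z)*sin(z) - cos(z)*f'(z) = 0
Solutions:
 f(z) = C1/cos(z)^3


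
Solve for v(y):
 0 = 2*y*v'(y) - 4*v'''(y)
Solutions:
 v(y) = C1 + Integral(C2*airyai(2^(2/3)*y/2) + C3*airybi(2^(2/3)*y/2), y)


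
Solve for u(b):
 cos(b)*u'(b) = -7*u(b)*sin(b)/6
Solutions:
 u(b) = C1*cos(b)^(7/6)


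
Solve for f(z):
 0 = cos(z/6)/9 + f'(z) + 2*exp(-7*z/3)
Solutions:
 f(z) = C1 - 2*sin(z/6)/3 + 6*exp(-7*z/3)/7


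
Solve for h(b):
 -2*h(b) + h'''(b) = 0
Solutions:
 h(b) = C3*exp(2^(1/3)*b) + (C1*sin(2^(1/3)*sqrt(3)*b/2) + C2*cos(2^(1/3)*sqrt(3)*b/2))*exp(-2^(1/3)*b/2)


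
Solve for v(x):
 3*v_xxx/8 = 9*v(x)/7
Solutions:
 v(x) = C3*exp(2*3^(1/3)*7^(2/3)*x/7) + (C1*sin(3^(5/6)*7^(2/3)*x/7) + C2*cos(3^(5/6)*7^(2/3)*x/7))*exp(-3^(1/3)*7^(2/3)*x/7)


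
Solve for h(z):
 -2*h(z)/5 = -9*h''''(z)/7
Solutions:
 h(z) = C1*exp(-14^(1/4)*sqrt(3)*5^(3/4)*z/15) + C2*exp(14^(1/4)*sqrt(3)*5^(3/4)*z/15) + C3*sin(14^(1/4)*sqrt(3)*5^(3/4)*z/15) + C4*cos(14^(1/4)*sqrt(3)*5^(3/4)*z/15)


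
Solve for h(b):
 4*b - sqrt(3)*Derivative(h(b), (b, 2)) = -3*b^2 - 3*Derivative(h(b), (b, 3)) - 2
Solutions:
 h(b) = C1 + C2*b + C3*exp(sqrt(3)*b/3) + sqrt(3)*b^4/12 + b^3*(2*sqrt(3)/9 + 1) + b^2*(2 + 10*sqrt(3)/3)


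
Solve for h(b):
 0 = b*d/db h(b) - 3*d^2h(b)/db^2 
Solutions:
 h(b) = C1 + C2*erfi(sqrt(6)*b/6)


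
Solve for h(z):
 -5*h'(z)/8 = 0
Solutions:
 h(z) = C1


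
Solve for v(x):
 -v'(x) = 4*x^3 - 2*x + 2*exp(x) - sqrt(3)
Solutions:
 v(x) = C1 - x^4 + x^2 + sqrt(3)*x - 2*exp(x)


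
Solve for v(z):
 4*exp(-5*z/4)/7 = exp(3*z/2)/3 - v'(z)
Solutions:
 v(z) = C1 + 2*exp(3*z/2)/9 + 16*exp(-5*z/4)/35


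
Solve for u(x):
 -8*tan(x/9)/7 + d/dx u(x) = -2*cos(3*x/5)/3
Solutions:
 u(x) = C1 - 72*log(cos(x/9))/7 - 10*sin(3*x/5)/9


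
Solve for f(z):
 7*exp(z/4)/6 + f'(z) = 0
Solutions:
 f(z) = C1 - 14*exp(z/4)/3


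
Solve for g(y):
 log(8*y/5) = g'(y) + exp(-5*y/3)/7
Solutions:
 g(y) = C1 + y*log(y) + y*(-log(5) - 1 + 3*log(2)) + 3*exp(-5*y/3)/35


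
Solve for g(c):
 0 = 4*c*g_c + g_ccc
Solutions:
 g(c) = C1 + Integral(C2*airyai(-2^(2/3)*c) + C3*airybi(-2^(2/3)*c), c)


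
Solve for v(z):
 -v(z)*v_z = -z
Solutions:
 v(z) = -sqrt(C1 + z^2)
 v(z) = sqrt(C1 + z^2)


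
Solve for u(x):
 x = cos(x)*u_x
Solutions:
 u(x) = C1 + Integral(x/cos(x), x)


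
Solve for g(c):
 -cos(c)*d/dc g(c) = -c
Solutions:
 g(c) = C1 + Integral(c/cos(c), c)


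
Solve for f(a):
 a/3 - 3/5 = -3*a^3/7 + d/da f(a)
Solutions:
 f(a) = C1 + 3*a^4/28 + a^2/6 - 3*a/5


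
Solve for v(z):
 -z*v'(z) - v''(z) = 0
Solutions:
 v(z) = C1 + C2*erf(sqrt(2)*z/2)


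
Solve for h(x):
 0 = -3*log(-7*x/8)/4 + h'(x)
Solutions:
 h(x) = C1 + 3*x*log(-x)/4 + 3*x*(-3*log(2) - 1 + log(7))/4


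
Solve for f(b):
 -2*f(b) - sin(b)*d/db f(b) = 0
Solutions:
 f(b) = C1*(cos(b) + 1)/(cos(b) - 1)


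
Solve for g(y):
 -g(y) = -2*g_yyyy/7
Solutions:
 g(y) = C1*exp(-2^(3/4)*7^(1/4)*y/2) + C2*exp(2^(3/4)*7^(1/4)*y/2) + C3*sin(2^(3/4)*7^(1/4)*y/2) + C4*cos(2^(3/4)*7^(1/4)*y/2)


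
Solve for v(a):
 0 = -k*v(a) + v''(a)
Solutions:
 v(a) = C1*exp(-a*sqrt(k)) + C2*exp(a*sqrt(k))


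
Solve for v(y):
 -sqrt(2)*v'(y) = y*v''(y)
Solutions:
 v(y) = C1 + C2*y^(1 - sqrt(2))


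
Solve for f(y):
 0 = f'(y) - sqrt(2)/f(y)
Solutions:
 f(y) = -sqrt(C1 + 2*sqrt(2)*y)
 f(y) = sqrt(C1 + 2*sqrt(2)*y)


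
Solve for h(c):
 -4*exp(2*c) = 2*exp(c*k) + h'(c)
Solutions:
 h(c) = C1 - 2*exp(2*c) - 2*exp(c*k)/k


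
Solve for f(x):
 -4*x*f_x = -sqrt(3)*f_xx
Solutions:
 f(x) = C1 + C2*erfi(sqrt(2)*3^(3/4)*x/3)


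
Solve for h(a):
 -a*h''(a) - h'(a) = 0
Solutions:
 h(a) = C1 + C2*log(a)


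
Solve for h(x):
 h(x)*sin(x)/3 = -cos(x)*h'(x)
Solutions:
 h(x) = C1*cos(x)^(1/3)


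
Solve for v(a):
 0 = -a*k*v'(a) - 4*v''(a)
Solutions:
 v(a) = Piecewise((-sqrt(2)*sqrt(pi)*C1*erf(sqrt(2)*a*sqrt(k)/4)/sqrt(k) - C2, (k > 0) | (k < 0)), (-C1*a - C2, True))


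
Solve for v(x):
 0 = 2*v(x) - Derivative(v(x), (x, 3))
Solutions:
 v(x) = C3*exp(2^(1/3)*x) + (C1*sin(2^(1/3)*sqrt(3)*x/2) + C2*cos(2^(1/3)*sqrt(3)*x/2))*exp(-2^(1/3)*x/2)


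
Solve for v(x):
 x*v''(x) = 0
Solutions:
 v(x) = C1 + C2*x


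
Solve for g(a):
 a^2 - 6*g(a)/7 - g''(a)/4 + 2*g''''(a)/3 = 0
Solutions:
 g(a) = C1*exp(-sqrt(21)*a*sqrt(7 + sqrt(1841))/28) + C2*exp(sqrt(21)*a*sqrt(7 + sqrt(1841))/28) + C3*sin(sqrt(21)*a*sqrt(-7 + sqrt(1841))/28) + C4*cos(sqrt(21)*a*sqrt(-7 + sqrt(1841))/28) + 7*a^2/6 - 49/72


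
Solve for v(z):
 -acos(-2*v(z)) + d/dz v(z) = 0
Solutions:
 Integral(1/acos(-2*_y), (_y, v(z))) = C1 + z


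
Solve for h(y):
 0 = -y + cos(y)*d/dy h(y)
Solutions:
 h(y) = C1 + Integral(y/cos(y), y)


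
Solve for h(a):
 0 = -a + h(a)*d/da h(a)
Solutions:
 h(a) = -sqrt(C1 + a^2)
 h(a) = sqrt(C1 + a^2)


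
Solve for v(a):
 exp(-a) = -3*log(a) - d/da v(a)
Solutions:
 v(a) = C1 - 3*a*log(a) + 3*a + exp(-a)


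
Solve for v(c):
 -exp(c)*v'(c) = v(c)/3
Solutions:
 v(c) = C1*exp(exp(-c)/3)


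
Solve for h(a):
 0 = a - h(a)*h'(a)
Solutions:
 h(a) = -sqrt(C1 + a^2)
 h(a) = sqrt(C1 + a^2)


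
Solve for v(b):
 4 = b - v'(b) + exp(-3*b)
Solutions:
 v(b) = C1 + b^2/2 - 4*b - exp(-3*b)/3


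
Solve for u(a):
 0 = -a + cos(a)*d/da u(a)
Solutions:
 u(a) = C1 + Integral(a/cos(a), a)


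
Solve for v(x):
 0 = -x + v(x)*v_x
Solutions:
 v(x) = -sqrt(C1 + x^2)
 v(x) = sqrt(C1 + x^2)


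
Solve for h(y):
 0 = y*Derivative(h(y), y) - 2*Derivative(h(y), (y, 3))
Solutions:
 h(y) = C1 + Integral(C2*airyai(2^(2/3)*y/2) + C3*airybi(2^(2/3)*y/2), y)


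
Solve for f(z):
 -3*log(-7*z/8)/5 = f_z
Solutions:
 f(z) = C1 - 3*z*log(-z)/5 + 3*z*(-log(7) + 1 + 3*log(2))/5


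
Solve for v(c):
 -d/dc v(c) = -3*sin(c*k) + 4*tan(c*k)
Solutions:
 v(c) = C1 - 4*Piecewise((-log(cos(c*k))/k, Ne(k, 0)), (0, True)) + 3*Piecewise((-cos(c*k)/k, Ne(k, 0)), (0, True))


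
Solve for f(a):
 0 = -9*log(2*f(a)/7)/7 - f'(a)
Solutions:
 7*Integral(1/(log(_y) - log(7) + log(2)), (_y, f(a)))/9 = C1 - a


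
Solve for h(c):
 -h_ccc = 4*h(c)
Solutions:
 h(c) = C3*exp(-2^(2/3)*c) + (C1*sin(2^(2/3)*sqrt(3)*c/2) + C2*cos(2^(2/3)*sqrt(3)*c/2))*exp(2^(2/3)*c/2)


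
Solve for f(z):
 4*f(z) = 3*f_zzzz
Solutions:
 f(z) = C1*exp(-sqrt(2)*3^(3/4)*z/3) + C2*exp(sqrt(2)*3^(3/4)*z/3) + C3*sin(sqrt(2)*3^(3/4)*z/3) + C4*cos(sqrt(2)*3^(3/4)*z/3)


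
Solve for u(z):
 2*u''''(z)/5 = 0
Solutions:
 u(z) = C1 + C2*z + C3*z^2 + C4*z^3


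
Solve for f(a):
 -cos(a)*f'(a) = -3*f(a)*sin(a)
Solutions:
 f(a) = C1/cos(a)^3


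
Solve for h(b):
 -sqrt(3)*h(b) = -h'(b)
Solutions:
 h(b) = C1*exp(sqrt(3)*b)


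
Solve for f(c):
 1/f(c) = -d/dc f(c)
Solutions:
 f(c) = -sqrt(C1 - 2*c)
 f(c) = sqrt(C1 - 2*c)


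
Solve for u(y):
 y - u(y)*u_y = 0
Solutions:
 u(y) = -sqrt(C1 + y^2)
 u(y) = sqrt(C1 + y^2)


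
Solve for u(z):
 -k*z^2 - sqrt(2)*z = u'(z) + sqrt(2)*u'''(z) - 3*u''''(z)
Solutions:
 u(z) = C1 + C2*exp(z*(-2^(2/3)*(4*sqrt(2) + 243 + sqrt(-32 + (4*sqrt(2) + 243)^2))^(1/3) - 4*2^(1/3)/(4*sqrt(2) + 243 + sqrt(-32 + (4*sqrt(2) + 243)^2))^(1/3) + 4*sqrt(2))/36)*sin(2^(1/3)*sqrt(3)*z*(-2^(1/3)*(4*sqrt(2) + 243 + sqrt(-32 + (4*sqrt(2) + 243)^2))^(1/3) + 4/(4*sqrt(2) + 243 + sqrt(-32 + (4*sqrt(2) + 243)^2))^(1/3))/36) + C3*exp(z*(-2^(2/3)*(4*sqrt(2) + 243 + sqrt(-32 + (4*sqrt(2) + 243)^2))^(1/3) - 4*2^(1/3)/(4*sqrt(2) + 243 + sqrt(-32 + (4*sqrt(2) + 243)^2))^(1/3) + 4*sqrt(2))/36)*cos(2^(1/3)*sqrt(3)*z*(-2^(1/3)*(4*sqrt(2) + 243 + sqrt(-32 + (4*sqrt(2) + 243)^2))^(1/3) + 4/(4*sqrt(2) + 243 + sqrt(-32 + (4*sqrt(2) + 243)^2))^(1/3))/36) + C4*exp(z*(4*2^(1/3)/(4*sqrt(2) + 243 + sqrt(-32 + (4*sqrt(2) + 243)^2))^(1/3) + 2*sqrt(2) + 2^(2/3)*(4*sqrt(2) + 243 + sqrt(-32 + (4*sqrt(2) + 243)^2))^(1/3))/18) - k*z^3/3 + 2*sqrt(2)*k*z - sqrt(2)*z^2/2


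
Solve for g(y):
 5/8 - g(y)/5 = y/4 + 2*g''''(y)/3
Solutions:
 g(y) = -5*y/4 + (C1*sin(5^(3/4)*6^(1/4)*y/10) + C2*cos(5^(3/4)*6^(1/4)*y/10))*exp(-5^(3/4)*6^(1/4)*y/10) + (C3*sin(5^(3/4)*6^(1/4)*y/10) + C4*cos(5^(3/4)*6^(1/4)*y/10))*exp(5^(3/4)*6^(1/4)*y/10) + 25/8


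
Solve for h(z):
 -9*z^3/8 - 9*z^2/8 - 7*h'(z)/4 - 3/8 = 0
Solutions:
 h(z) = C1 - 9*z^4/56 - 3*z^3/14 - 3*z/14


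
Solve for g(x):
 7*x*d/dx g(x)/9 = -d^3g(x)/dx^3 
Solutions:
 g(x) = C1 + Integral(C2*airyai(-21^(1/3)*x/3) + C3*airybi(-21^(1/3)*x/3), x)
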